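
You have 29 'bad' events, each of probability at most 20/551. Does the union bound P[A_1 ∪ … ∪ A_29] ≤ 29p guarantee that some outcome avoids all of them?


Union bound: P[∪_{i=1}^{29} A_i] ≤ Σ_i P[A_i] ≤ 29·p = 29·(20/551) = 20/19.
Numerically: 20/19 ≈ 1.0526316.
Is 20/19 < 1? NO.
Since the bound 20/19 is ≥ 1, the union bound is uninformative here; it does NOT by itself certify existence.

29·p = 20/19 ≈ 1.0526316; existence NOT certified by the union bound.


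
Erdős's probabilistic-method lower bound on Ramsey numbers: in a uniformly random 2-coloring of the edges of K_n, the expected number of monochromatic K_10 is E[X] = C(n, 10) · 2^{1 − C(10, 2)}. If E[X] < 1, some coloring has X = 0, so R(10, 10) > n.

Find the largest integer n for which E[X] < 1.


We need C(n, 10) · 2^{1 − 45} < 1, i.e. C(n, 10) < 2^{45 − 1} = 17592186044416.
Check values of n near the boundary:
  n = 95: C(95, 10) = 10104934117421; 10104934117421 < 17592186044416? YES
  n = 96: C(96, 10) = 11279926456656; 11279926456656 < 17592186044416? YES
  n = 97: C(97, 10) = 12576469727536; 12576469727536 < 17592186044416? YES
  n = 98: C(98, 10) = 14005614014756; 14005614014756 < 17592186044416? YES
  n = 99: C(99, 10) = 15579278510796; 15579278510796 < 17592186044416? YES
  n = 100: C(100, 10) = 17310309456440; 17310309456440 < 17592186044416? YES
  n = 101: C(101, 10) = 19212541264840; 19212541264840 < 17592186044416? NO
  n = 102: C(102, 10) = 21300860967540; 21300860967540 < 17592186044416? NO
The largest n with C(n, 10) < 17592186044416 is n = 100 (where E[X] = 2163788682055/2199023255552 ≈ 0.983977). Hence R(10, 10) > 100, i.e. R(10, 10) ≥ 101.

Largest n = 100; hence R(10, 10) > 100.


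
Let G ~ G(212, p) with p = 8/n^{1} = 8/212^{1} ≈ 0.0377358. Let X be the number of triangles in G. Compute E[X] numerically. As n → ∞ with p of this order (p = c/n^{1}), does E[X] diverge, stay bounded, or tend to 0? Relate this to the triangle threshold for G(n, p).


Number of potential triangles: C(212, 3) = 1565620.
Each occurs with probability p³ ≈ (0.0377358)³ ≈ 5.37356341e-05.
By linearity: E[X] = C(212, 3)·p³ ≈ 1565620 · 5.37356341e-05 ≈ 84.129583.
Here α = 1, so p = 8/n is exactly at the triangle threshold p ~ 1/n. Asymptotically E[X] → c³/6 = 8³/6 = 256/3 ≈ 85.333333, a bounded constant. In this regime the triangle count is asymptotically Poisson(c³/6).

E[X] ≈ 84.129583; in regime p = Θ(1/n^{1}) E[X] stays bounded (at the triangle threshold p ~ 1/n).


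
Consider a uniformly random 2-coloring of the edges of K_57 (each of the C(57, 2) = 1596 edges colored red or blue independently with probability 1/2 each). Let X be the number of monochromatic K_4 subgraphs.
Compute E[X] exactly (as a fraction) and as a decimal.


Let X = Σ_S X_S over the C(57, 4) = 395010 subsets S of size 4, where X_S = 1 if the K_4 on S is monochromatic.
For a fixed S, the K_4 on S has C(4, 2) = 6 edges. P[all 6 edges red] = (1/2)^6, and likewise for blue, so P[monochromatic] = 2·(1/2)^6 = 2^{1 − 6} = 1/32.
By linearity: E[X] = C(57, 4) · 2^{1 − 6} = 395010 · 1/32 = 197505/16.
Numerically: E[X] ≈ 12344.062500.

E[X] = C(57,4)·2^(1−C(4,2)) = 197505/16 ≈ 12344.062500.


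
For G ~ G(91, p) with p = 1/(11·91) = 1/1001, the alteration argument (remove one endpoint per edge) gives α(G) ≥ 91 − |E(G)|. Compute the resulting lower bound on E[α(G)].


E[|E(G)|] = C(91, 2)·p = 4095 · (1/1001) = 45/11.
E[α(G)] ≥ n − E[|E(G)|] = 91 − 45/11 = 956/11.
Numerically: ≈ 86.90909.
(This is only a lower bound; the true E[α(G)] may be larger.)

E[α(G)] ≥ 956/11 ≈ 86.90909.


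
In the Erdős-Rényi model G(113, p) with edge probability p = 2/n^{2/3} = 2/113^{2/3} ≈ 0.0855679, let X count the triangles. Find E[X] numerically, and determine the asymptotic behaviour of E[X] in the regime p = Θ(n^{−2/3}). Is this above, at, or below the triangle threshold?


Number of potential triangles: C(113, 3) = 234136.
Each occurs with probability p³ ≈ (0.0855679)³ ≈ 6.26517347e-04.
By linearity: E[X] = C(113, 3)·p³ ≈ 234136 · 6.26517347e-04 ≈ 146.690265.
Since α = 2/3 < 1, p = c/n^{2/3} ≫ 1/n is above the triangle threshold p ~ 1/n. Asymptotically E[X] ~ (c³/6)·n^{3(1−α)} = (2³/6)·n^{1} → ∞; triangles are abundant w.h.p.

E[X] ≈ 146.690265; in regime p = Θ(1/n^{2/3}) E[X] diverges (above the triangle threshold p ~ 1/n).


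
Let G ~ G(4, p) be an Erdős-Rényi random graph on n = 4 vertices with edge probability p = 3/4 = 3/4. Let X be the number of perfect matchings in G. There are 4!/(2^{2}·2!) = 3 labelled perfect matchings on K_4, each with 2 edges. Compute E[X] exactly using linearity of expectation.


K_4 has 4!/(2^{2}·2!) = 3 labelled perfect matchings.
For each such perfect matching H, let X_H = 1 if all 2 edges of H are present in G. Then P[X_H = 1] = p^{2} = (3/4)^{2} = 9/16.
By linearity of expectation: E[X] = Σ_H E[X_H] = 3 · p^{2} = 3 · 9/16 = 27/16.
Numerically: E[X] ≈ 1.69.

E[X] = 3 · (3/4)^{2} = 27/16 ≈ 1.69.


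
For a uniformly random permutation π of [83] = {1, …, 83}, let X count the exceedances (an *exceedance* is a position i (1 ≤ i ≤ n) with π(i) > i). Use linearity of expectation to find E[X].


Write X = Σ_{i=1}^{83} X_i, where X_i = 1_{π(i) > i}.
For each fixed i, π(i) is uniform over {1, …, 83} (marginal of a uniform permutation), so P[π(i) > i] = (n − i)/n. Summing: Σ_{i=1}^{83} (n − i)/n = (0 + 1 + … + 82)/83 = 83(83 − 1)/(2·83) = (83 − 1)/2.
Hence E[X] = Σ_{i=1}^{83} (83 − i)/83 = 41 ≈ 41.0000.

E[X] = 41 = 41.0000.


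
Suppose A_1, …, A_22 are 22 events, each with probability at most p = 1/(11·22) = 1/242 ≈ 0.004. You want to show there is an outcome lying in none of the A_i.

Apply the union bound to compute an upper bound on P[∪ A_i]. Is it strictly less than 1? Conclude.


Union bound: P[∪_{i=1}^{22} A_i] ≤ Σ_i P[A_i] ≤ 22·p = 22·(1/242) = 1/11.
Numerically: 1/11 ≈ 0.091.
Is 1/11 < 1? YES.
Since P[∪ A_i] ≤ 1/11 < 1, the complement has P[∩ A_i^c] ≥ 1 − 1/11 = 10/11 > 0, so some outcome avoids every A_i.

22·p = 1/11 ≈ 0.091; existence CERTIFIED by the union bound.


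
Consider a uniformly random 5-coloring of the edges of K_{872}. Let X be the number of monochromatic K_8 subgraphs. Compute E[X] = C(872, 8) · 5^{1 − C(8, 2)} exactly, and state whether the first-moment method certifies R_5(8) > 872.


E[X] = C(872, 8) · 5^{1 − 28} = 8028343903111291045 · 5^{−27} = 8028343903111291045/7450580596923828125.
As a reduced fraction: E[X] = 1605668780622258209/1490116119384765625 ≈ 1.0775.
Is E[X] < 1? NO.
Since E[X] ≥ 1, the first-moment bound is inconclusive at n = 872; it does NOT by itself certify R_5(8) > 872.

E[X] = 1605668780622258209/1490116119384765625 ≈ 1.0775; E[X] ≥ 1; first-moment method inconclusive here.


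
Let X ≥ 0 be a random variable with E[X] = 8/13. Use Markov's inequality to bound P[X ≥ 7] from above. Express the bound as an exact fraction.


μ = E[X] = 8/13, a = 7.
Markov: P[X ≥ 7] ≤ μ/a = (8/13)/7 = 8/91.
Numerically: ≈ 0.08791.
(Since a = 7 > μ = 0.61538, the bound 8/91 is < 1 and informative.)

P[X ≥ 7] ≤ 8/91 ≈ 0.08791.


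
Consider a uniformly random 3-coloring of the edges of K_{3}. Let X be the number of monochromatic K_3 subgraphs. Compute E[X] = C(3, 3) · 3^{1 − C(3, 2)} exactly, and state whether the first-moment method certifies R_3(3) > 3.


E[X] = C(3, 3) · 3^{1 − 3} = 1 · 3^{−2} = 1/9.
As a reduced fraction: E[X] = 1/9 ≈ 0.111.
Is E[X] < 1? YES.
Since E[X] < 1, there exists a 3-coloring of K_{3} with no monochromatic K_3; hence R_3(3) > 3.

E[X] = 1/9 ≈ 0.111; E[X] < 1, so R_3(3) > 3.


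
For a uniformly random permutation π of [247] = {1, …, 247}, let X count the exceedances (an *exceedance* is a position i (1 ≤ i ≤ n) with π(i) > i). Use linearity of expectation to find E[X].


Write X = Σ_{i=1}^{247} X_i, where X_i = 1_{π(i) > i}.
For each fixed i, π(i) is uniform over {1, …, 247} (marginal of a uniform permutation), so P[π(i) > i] = (n − i)/n. Summing: Σ_{i=1}^{247} (n − i)/n = (0 + 1 + … + 246)/247 = 247(247 − 1)/(2·247) = (247 − 1)/2.
Hence E[X] = Σ_{i=1}^{247} (247 − i)/247 = 123 ≈ 123.0000.

E[X] = 123 = 123.0000.


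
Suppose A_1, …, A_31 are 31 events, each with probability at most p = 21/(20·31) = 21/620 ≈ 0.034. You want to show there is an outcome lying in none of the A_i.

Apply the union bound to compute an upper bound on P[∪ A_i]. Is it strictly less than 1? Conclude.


Union bound: P[∪_{i=1}^{31} A_i] ≤ Σ_i P[A_i] ≤ 31·p = 31·(21/620) = 21/20.
Numerically: 21/20 ≈ 1.050.
Is 21/20 < 1? NO.
Since the bound 21/20 is ≥ 1, the union bound is uninformative here; it does NOT by itself certify existence.

31·p = 21/20 ≈ 1.050; existence NOT certified by the union bound.


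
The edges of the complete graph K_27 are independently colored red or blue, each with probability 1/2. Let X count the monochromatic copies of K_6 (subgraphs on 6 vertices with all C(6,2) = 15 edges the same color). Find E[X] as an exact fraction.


Let X = Σ_S X_S over the C(27, 6) = 296010 subsets S of size 6, where X_S = 1 if the K_6 on S is monochromatic.
For a fixed S, the K_6 on S has C(6, 2) = 15 edges. P[all 15 edges red] = (1/2)^15, and likewise for blue, so P[monochromatic] = 2·(1/2)^15 = 2^{1 − 15} = 1/16384.
By linearity of expectation: E[X] = C(27, 6) · 2^{1 − 15} = 296010 · 1/16384 = 148005/8192.
Numerically: E[X] ≈ 18.067017.

E[X] = C(27,6)·2^(1−C(6,2)) = 148005/8192 ≈ 18.067017.


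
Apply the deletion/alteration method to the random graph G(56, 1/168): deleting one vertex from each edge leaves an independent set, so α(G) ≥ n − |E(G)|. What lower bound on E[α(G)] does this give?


E[|E(G)|] = C(56, 2)·p = 1540 · (1/168) = 55/6.
E[α(G)] ≥ n − E[|E(G)|] = 56 − 55/6 = 281/6.
Numerically: ≈ 46.833.
(This is only a lower bound; the true E[α(G)] may be larger.)

E[α(G)] ≥ 281/6 ≈ 46.833.


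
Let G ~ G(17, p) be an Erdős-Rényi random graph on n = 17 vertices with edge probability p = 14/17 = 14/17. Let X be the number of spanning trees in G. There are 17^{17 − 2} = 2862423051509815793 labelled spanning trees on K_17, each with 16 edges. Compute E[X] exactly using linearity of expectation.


K_17 has 17^{17 − 2} = 2862423051509815793 labelled spanning trees.
For each such spanning tree H, let X_H = 1 if all 16 edges of H are present in G. Then P[X_H = 1] = p^{16} = (14/17)^{16} = 2177953337809371136/48661191875666868481.
Summing the indicators: E[X] = Σ_H E[X_H] = 2862423051509815793 · p^{16} = 2862423051509815793 · 2177953337809371136/48661191875666868481 = 2177953337809371136/17.
Numerically: E[X] ≈ 1.281e+17.

E[X] = 2862423051509815793 · (14/17)^{16} = 2177953337809371136/17 ≈ 1.281e+17.


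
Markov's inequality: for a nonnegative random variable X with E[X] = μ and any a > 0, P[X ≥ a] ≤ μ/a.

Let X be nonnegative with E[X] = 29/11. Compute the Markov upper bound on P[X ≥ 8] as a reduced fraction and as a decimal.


μ = E[X] = 29/11, a = 8.
Markov: P[X ≥ 8] ≤ μ/a = (29/11)/8 = 29/88.
Numerically: ≈ 0.32955.
(Since a = 8 > μ = 2.63636, the bound 29/88 is < 1 and informative.)

P[X ≥ 8] ≤ 29/88 ≈ 0.32955.


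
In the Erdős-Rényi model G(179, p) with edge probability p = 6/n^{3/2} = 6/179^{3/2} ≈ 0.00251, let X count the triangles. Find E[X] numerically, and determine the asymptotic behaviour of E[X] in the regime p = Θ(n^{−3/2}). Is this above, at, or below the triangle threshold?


Number of potential triangles: C(179, 3) = 939929.
Each occurs with probability p³ ≈ (0.00251)³ ≈ 1.57259e-08.
By linearity: E[X] = C(179, 3)·p³ ≈ 939929 · 1.57259e-08 ≈ 0.015.
Since α = 3/2 > 1, p = c/n^{3/2} = o(1/n) is below the triangle threshold p ~ 1/n. Asymptotically E[X] ~ (c³/6)·n^{3(1−α)} = (6³/6)·n^{-1.5} → 0, so by Markov's inequality G has no triangles w.h.p.

E[X] ≈ 0.015; in regime p = Θ(1/n^{3/2}) E[X] tends to 0 (below the triangle threshold p ~ 1/n).


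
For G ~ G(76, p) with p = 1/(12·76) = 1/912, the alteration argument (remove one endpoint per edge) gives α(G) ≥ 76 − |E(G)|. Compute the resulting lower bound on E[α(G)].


E[|E(G)|] = C(76, 2)·p = 2850 · (1/912) = 25/8.
E[α(G)] ≥ n − E[|E(G)|] = 76 − 25/8 = 583/8.
Numerically: ≈ 72.8750.
(This is only a lower bound; the true E[α(G)] may be larger.)

E[α(G)] ≥ 583/8 ≈ 72.8750.


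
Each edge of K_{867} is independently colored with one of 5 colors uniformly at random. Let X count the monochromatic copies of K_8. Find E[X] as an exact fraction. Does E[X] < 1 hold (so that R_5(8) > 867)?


E[X] = C(867, 8) · 5^{1 − 28} = 7665949963452117060 · 5^{−27} = 7665949963452117060/7450580596923828125.
As a reduced fraction: E[X] = 1533189992690423412/1490116119384765625 ≈ 1.02891.
Is E[X] < 1? NO.
Since E[X] ≥ 1, the first-moment bound is inconclusive at n = 867; it does NOT by itself certify R_5(8) > 867.

E[X] = 1533189992690423412/1490116119384765625 ≈ 1.02891; E[X] ≥ 1; first-moment method inconclusive here.


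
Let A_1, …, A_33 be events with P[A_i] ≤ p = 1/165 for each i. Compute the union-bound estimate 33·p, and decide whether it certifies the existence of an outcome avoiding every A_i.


Union bound: P[∪_{i=1}^{33} A_i] ≤ Σ_i P[A_i] ≤ 33·p = 33·(1/165) = 1/5.
Numerically: 1/5 ≈ 0.20000.
Is 1/5 < 1? YES.
Since P[∪ A_i] ≤ 1/5 < 1, the complement has P[∩ A_i^c] ≥ 1 − 1/5 = 4/5 > 0, so some outcome avoids every A_i.

33·p = 1/5 ≈ 0.20000; existence CERTIFIED by the union bound.


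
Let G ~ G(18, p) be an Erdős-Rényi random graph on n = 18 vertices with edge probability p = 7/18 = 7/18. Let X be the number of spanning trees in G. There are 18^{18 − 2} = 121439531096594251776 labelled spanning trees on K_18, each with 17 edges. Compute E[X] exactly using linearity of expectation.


K_18 has 18^{18 − 2} = 121439531096594251776 labelled spanning trees.
For each such spanning tree H, let X_H = 1 if all 17 edges of H are present in G. Then P[X_H = 1] = p^{17} = (7/18)^{17} = 232630513987207/2185911559738696531968.
By linearity: E[X] = Σ_H E[X_H] = 121439531096594251776 · p^{17} = 121439531096594251776 · 232630513987207/2185911559738696531968 = 232630513987207/18.
Numerically: E[X] ≈ 1.29239e+13.

E[X] = 121439531096594251776 · (7/18)^{17} = 232630513987207/18 ≈ 1.29239e+13.


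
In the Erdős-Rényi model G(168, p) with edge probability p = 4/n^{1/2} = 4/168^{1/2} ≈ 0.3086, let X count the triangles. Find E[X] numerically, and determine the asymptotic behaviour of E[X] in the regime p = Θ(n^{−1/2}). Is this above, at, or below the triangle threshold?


Number of potential triangles: C(168, 3) = 776216.
Each occurs with probability p³ ≈ (0.3086)³ ≈ 2.939111e-02.
By linearity: E[X] = C(168, 3)·p³ ≈ 776216 · 2.939111e-02 ≈ 22813.8532.
Since α = 1/2 < 1, p = c/n^{1/2} ≫ 1/n is above the triangle threshold p ~ 1/n. Asymptotically E[X] ~ (c³/6)·n^{3(1−α)} = (4³/6)·n^{1.5} → ∞; triangles are abundant w.h.p.

E[X] ≈ 22813.8532; in regime p = Θ(1/n^{1/2}) E[X] diverges (above the triangle threshold p ~ 1/n).


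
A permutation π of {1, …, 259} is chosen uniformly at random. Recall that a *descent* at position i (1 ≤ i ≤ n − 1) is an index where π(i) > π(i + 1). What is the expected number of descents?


Write X = Σ X_I over i = 1, …, 258, with X_I the indicator of one descent.
There are 258 indicators.
For each fixed i, the pair (π(i), π(i+1)) is a uniformly random ordered pair of distinct values from {1, …, 259}; by symmetry P[π(i) > π(i+1)] = 1/2.
By linearity: E[X] = 258 · (1/2) = (259 − 1) · (1/2) = 129 ≈ 129.000.

E[X] = 129 = 129.000.


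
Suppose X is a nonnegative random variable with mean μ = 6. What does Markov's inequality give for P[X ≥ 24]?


μ = E[X] = 6, a = 24.
Markov: P[X ≥ 24] ≤ μ/a = (6)/24 = 1/4.
Numerically: ≈ 0.250.
(Since a = 24 > μ = 6.000, the bound 1/4 is < 1 and informative.)

P[X ≥ 24] ≤ 1/4 ≈ 0.250.


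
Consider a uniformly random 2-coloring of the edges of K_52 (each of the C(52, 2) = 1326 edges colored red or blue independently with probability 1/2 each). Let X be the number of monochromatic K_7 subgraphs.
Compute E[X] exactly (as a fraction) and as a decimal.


Let X = Σ_S X_S over the C(52, 7) = 133784560 subsets S of size 7, where X_S = 1 if the K_7 on S is monochromatic.
For a fixed S, the K_7 on S has C(7, 2) = 21 edges. P[all 21 edges red] = (1/2)^21, and likewise for blue, so P[monochromatic] = 2·(1/2)^21 = 2^{1 − 21} = 1/1048576.
Summing: E[X] = C(52, 7) · 2^{1 − 21} = 133784560 · 1/1048576 = 8361535/65536.
Numerically: E[X] ≈ 127.58690.

E[X] = C(52,7)·2^(1−C(7,2)) = 8361535/65536 ≈ 127.58690.


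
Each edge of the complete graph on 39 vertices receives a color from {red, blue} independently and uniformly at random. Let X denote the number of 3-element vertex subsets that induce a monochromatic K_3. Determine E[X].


Let X = Σ_S X_S over the C(39, 3) = 9139 subsets S of size 3, where X_S = 1 if the K_3 on S is monochromatic.
For a fixed S, the K_3 on S has C(3, 2) = 3 edges. P[all 3 edges red] = (1/2)^3, and likewise for blue, so P[monochromatic] = 2·(1/2)^3 = 2^{1 − 3} = 1/4.
Summing: E[X] = C(39, 3) · 2^{1 − 3} = 9139 · 1/4 = 9139/4.
Numerically: E[X] ≈ 2284.7500.

E[X] = C(39,3)·2^(1−C(3,2)) = 9139/4 ≈ 2284.7500.


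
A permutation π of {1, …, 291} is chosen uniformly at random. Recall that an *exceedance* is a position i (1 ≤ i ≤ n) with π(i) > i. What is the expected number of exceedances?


Write X = Σ_{i=1}^{291} X_i, where X_i = 1_{π(i) > i}.
For each fixed i, π(i) is uniform over {1, …, 291} (marginal of a uniform permutation), so P[π(i) > i] = (n − i)/n. Summing: Σ_{i=1}^{291} (n − i)/n = (0 + 1 + … + 290)/291 = 291(291 − 1)/(2·291) = (291 − 1)/2.
Hence E[X] = Σ_{i=1}^{291} (291 − i)/291 = 145 ≈ 145.000000.

E[X] = 145 = 145.000000.


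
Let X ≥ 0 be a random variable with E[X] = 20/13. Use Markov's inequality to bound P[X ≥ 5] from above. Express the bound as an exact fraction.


μ = E[X] = 20/13, a = 5.
Markov: P[X ≥ 5] ≤ μ/a = (20/13)/5 = 4/13.
Numerically: ≈ 0.30769.
(Since a = 5 > μ = 1.53846, the bound 4/13 is < 1 and informative.)

P[X ≥ 5] ≤ 4/13 ≈ 0.30769.


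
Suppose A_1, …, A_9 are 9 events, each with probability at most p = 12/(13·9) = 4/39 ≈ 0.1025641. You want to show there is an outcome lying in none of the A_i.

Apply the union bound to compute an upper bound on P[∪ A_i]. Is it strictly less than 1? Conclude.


Union bound: P[∪_{i=1}^{9} A_i] ≤ Σ_i P[A_i] ≤ 9·p = 9·(4/39) = 12/13.
Numerically: 12/13 ≈ 0.9230769.
Is 12/13 < 1? YES.
Since P[∪ A_i] ≤ 12/13 < 1, the complement has P[∩ A_i^c] ≥ 1 − 12/13 = 1/13 > 0, so some outcome avoids every A_i.

9·p = 12/13 ≈ 0.9230769; existence CERTIFIED by the union bound.


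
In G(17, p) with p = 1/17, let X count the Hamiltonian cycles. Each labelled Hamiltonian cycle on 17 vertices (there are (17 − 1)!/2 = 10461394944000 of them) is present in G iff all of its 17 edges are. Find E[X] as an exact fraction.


K_17 has (17 − 1)!/2 = 10461394944000 labelled Hamiltonian cycles.
For each such Hamiltonian cycle H, let X_H = 1 if all 17 edges of H are present in G. Then P[X_H = 1] = p^{17} = (1/17)^{17} = 1/827240261886336764177.
By linearity of expectation: E[X] = Σ_H E[X_H] = 10461394944000 · p^{17} = 10461394944000 · 1/827240261886336764177 = 10461394944000/827240261886336764177.
Numerically: E[X] ≈ 1.26461e-08.

E[X] = 10461394944000 · (1/17)^{17} = 10461394944000/827240261886336764177 ≈ 1.26461e-08.


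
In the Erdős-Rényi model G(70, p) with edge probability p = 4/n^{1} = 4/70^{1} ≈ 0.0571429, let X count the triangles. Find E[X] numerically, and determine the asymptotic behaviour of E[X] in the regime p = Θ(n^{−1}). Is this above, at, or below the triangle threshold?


Number of potential triangles: C(70, 3) = 54740.
Each occurs with probability p³ ≈ (0.0571429)³ ≈ 1.86588921e-04.
By linearity: E[X] = C(70, 3)·p³ ≈ 54740 · 1.86588921e-04 ≈ 10.213878.
Here α = 1, so p = 4/n is exactly at the triangle threshold p ~ 1/n. Asymptotically E[X] → c³/6 = 4³/6 = 32/3 ≈ 10.666667, a bounded constant. In this regime the triangle count is asymptotically Poisson(c³/6).

E[X] ≈ 10.213878; in regime p = Θ(1/n^{1}) E[X] stays bounded (at the triangle threshold p ~ 1/n).


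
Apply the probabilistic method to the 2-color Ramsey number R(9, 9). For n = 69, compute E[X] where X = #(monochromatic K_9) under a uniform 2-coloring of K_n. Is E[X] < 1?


E[X] = C(69, 9) · 2^{1 − 36} = 56672074888 · 2^{−35} = 56672074888/34359738368.
As a reduced fraction: E[X] = 7084009361/4294967296 ≈ 1.64937.
Is E[X] < 1? NO.
Since E[X] ≥ 1, the first-moment bound is inconclusive at n = 69; it does NOT by itself certify R(9, 9) > 69.

E[X] = 7084009361/4294967296 ≈ 1.64937; E[X] ≥ 1; first-moment method inconclusive here.


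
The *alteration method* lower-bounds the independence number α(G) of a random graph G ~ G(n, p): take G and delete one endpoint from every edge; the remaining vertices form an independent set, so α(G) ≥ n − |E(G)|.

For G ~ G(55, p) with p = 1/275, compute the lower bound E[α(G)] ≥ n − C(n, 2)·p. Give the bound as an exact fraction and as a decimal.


E[|E(G)|] = C(55, 2)·p = 1485 · (1/275) = 27/5.
E[α(G)] ≥ n − E[|E(G)|] = 55 − 27/5 = 248/5.
Numerically: ≈ 49.600000.
(This is only a lower bound; the true E[α(G)] may be larger.)

E[α(G)] ≥ 248/5 ≈ 49.600000.


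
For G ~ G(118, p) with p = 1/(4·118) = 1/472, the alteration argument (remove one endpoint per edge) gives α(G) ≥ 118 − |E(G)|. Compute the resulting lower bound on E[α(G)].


E[|E(G)|] = C(118, 2)·p = 6903 · (1/472) = 117/8.
E[α(G)] ≥ n − E[|E(G)|] = 118 − 117/8 = 827/8.
Numerically: ≈ 103.3750.
(This is only a lower bound; the true E[α(G)] may be larger.)

E[α(G)] ≥ 827/8 ≈ 103.3750.


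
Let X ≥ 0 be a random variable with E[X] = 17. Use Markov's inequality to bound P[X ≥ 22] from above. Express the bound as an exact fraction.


μ = E[X] = 17, a = 22.
Markov: P[X ≥ 22] ≤ μ/a = (17)/22 = 17/22.
Numerically: ≈ 0.7727.
(Since a = 22 > μ = 17.0000, the bound 17/22 is < 1 and informative.)

P[X ≥ 22] ≤ 17/22 ≈ 0.7727.


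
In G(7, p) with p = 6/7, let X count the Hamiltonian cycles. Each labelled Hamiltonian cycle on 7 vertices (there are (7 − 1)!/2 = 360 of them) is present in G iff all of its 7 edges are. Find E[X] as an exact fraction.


K_7 has (7 − 1)!/2 = 360 labelled Hamiltonian cycles.
For each such Hamiltonian cycle H, let X_H = 1 if all 7 edges of H are present in G. Then P[X_H = 1] = p^{7} = (6/7)^{7} = 279936/823543.
By linearity of expectation: E[X] = Σ_H E[X_H] = 360 · p^{7} = 360 · 279936/823543 = 100776960/823543.
Numerically: E[X] ≈ 122.

E[X] = 360 · (6/7)^{7} = 100776960/823543 ≈ 122.


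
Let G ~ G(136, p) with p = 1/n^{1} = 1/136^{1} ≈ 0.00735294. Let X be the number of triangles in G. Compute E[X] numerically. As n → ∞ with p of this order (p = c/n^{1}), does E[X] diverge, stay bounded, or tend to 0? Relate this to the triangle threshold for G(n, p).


Number of potential triangles: C(136, 3) = 410040.
Each occurs with probability p³ ≈ (0.00735294)³ ≈ 3.97542235e-07.
By linearity: E[X] = C(136, 3)·p³ ≈ 410040 · 3.97542235e-07 ≈ 0.163008.
Here α = 1, so p = 1/n is exactly at the triangle threshold p ~ 1/n. Asymptotically E[X] → c³/6 = 1³/6 = 1/6 ≈ 0.166667, a bounded constant. In this regime the triangle count is asymptotically Poisson(c³/6).

E[X] ≈ 0.163008; in regime p = Θ(1/n^{1}) E[X] stays bounded (at the triangle threshold p ~ 1/n).


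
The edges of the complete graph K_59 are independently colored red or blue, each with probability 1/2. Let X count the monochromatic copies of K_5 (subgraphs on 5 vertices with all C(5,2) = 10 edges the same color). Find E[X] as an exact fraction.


Let X = Σ_S X_S over the C(59, 5) = 5006386 subsets S of size 5, where X_S = 1 if the K_5 on S is monochromatic.
For a fixed S, the K_5 on S has C(5, 2) = 10 edges. P[all 10 edges red] = (1/2)^10, and likewise for blue, so P[monochromatic] = 2·(1/2)^10 = 2^{1 − 10} = 1/512.
Summing: E[X] = C(59, 5) · 2^{1 − 10} = 5006386 · 1/512 = 2503193/256.
Numerically: E[X] ≈ 9778.098.

E[X] = C(59,5)·2^(1−C(5,2)) = 2503193/256 ≈ 9778.098.


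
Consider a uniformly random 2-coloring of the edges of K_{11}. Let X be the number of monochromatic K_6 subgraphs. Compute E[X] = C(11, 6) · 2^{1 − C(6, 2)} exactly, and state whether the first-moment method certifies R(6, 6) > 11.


E[X] = C(11, 6) · 2^{1 − 15} = 462 · 2^{−14} = 462/16384.
As a reduced fraction: E[X] = 231/8192 ≈ 0.02820.
Is E[X] < 1? YES.
Since E[X] < 1, there exists a 2-coloring of K_{11} with no monochromatic K_6; hence R(6, 6) > 11.

E[X] = 231/8192 ≈ 0.02820; E[X] < 1, so R(6, 6) > 11.


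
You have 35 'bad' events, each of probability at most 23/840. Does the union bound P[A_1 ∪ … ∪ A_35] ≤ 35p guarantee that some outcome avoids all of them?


Union bound: P[∪_{i=1}^{35} A_i] ≤ Σ_i P[A_i] ≤ 35·p = 35·(23/840) = 23/24.
Numerically: 23/24 ≈ 0.9583333.
Is 23/24 < 1? YES.
Since P[∪ A_i] ≤ 23/24 < 1, the complement has P[∩ A_i^c] ≥ 1 − 23/24 = 1/24 > 0, so some outcome avoids every A_i.

35·p = 23/24 ≈ 0.9583333; existence CERTIFIED by the union bound.


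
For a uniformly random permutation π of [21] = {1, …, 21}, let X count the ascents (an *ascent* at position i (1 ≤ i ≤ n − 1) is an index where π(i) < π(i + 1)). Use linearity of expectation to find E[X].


Write X = Σ X_I over i = 1, …, 20, with X_I the indicator of one ascent.
There are 20 indicators.
For each fixed i, the pair (π(i), π(i+1)) is a uniformly random ordered pair of distinct values from {1, …, 21}; by symmetry P[π(i) < π(i+1)] = 1/2.
By linearity: E[X] = 20 · (1/2) = (21 − 1) · (1/2) = 10 ≈ 10.00000.

E[X] = 10 = 10.00000.


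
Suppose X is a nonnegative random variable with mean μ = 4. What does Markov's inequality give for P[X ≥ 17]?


μ = E[X] = 4, a = 17.
Markov: P[X ≥ 17] ≤ μ/a = (4)/17 = 4/17.
Numerically: ≈ 0.235.
(Since a = 17 > μ = 4.000, the bound 4/17 is < 1 and informative.)

P[X ≥ 17] ≤ 4/17 ≈ 0.235.


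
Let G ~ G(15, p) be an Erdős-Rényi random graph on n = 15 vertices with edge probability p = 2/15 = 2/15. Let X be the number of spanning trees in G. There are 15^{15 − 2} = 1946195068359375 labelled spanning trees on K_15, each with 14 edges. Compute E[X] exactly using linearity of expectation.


K_15 has 15^{15 − 2} = 1946195068359375 labelled spanning trees.
For each such spanning tree H, let X_H = 1 if all 14 edges of H are present in G. Then P[X_H = 1] = p^{14} = (2/15)^{14} = 16384/29192926025390625.
By linearity of expectation: E[X] = Σ_H E[X_H] = 1946195068359375 · p^{14} = 1946195068359375 · 16384/29192926025390625 = 16384/15.
Numerically: E[X] ≈ 1.09e+03.

E[X] = 1946195068359375 · (2/15)^{14} = 16384/15 ≈ 1.09e+03.


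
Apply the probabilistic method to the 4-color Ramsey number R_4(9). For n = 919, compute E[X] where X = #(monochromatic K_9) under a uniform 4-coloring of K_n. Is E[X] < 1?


E[X] = C(919, 9) · 4^{1 − 36} = 1238828681639563077558 · 4^{−35} = 1238828681639563077558/1180591620717411303424.
As a reduced fraction: E[X] = 619414340819781538779/590295810358705651712 ≈ 1.049329.
Is E[X] < 1? NO.
Since E[X] ≥ 1, the first-moment bound is inconclusive at n = 919; it does NOT by itself certify R_4(9) > 919.

E[X] = 619414340819781538779/590295810358705651712 ≈ 1.049329; E[X] ≥ 1; first-moment method inconclusive here.


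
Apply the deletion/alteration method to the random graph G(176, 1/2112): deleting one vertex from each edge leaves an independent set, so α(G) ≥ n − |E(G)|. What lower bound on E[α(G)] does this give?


E[|E(G)|] = C(176, 2)·p = 15400 · (1/2112) = 175/24.
E[α(G)] ≥ n − E[|E(G)|] = 176 − 175/24 = 4049/24.
Numerically: ≈ 168.7083.
(This is only a lower bound; the true E[α(G)] may be larger.)

E[α(G)] ≥ 4049/24 ≈ 168.7083.


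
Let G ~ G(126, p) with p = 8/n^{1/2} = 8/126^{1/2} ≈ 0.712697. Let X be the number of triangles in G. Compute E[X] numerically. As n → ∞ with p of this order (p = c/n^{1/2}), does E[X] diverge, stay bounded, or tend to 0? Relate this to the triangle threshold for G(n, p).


Number of potential triangles: C(126, 3) = 325500.
Each occurs with probability p³ ≈ (0.712697)³ ≈ 3.62004645e-01.
By linearity: E[X] = C(126, 3)·p³ ≈ 325500 · 3.62004645e-01 ≈ 117832.511990.
Since α = 1/2 < 1, p = c/n^{1/2} ≫ 1/n is above the triangle threshold p ~ 1/n. Asymptotically E[X] ~ (c³/6)·n^{3(1−α)} = (8³/6)·n^{1.5} → ∞; triangles are abundant w.h.p.

E[X] ≈ 117832.511990; in regime p = Θ(1/n^{1/2}) E[X] diverges (above the triangle threshold p ~ 1/n).


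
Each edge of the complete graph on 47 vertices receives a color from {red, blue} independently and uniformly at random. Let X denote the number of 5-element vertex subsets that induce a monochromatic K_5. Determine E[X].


Let X = Σ_S X_S over the C(47, 5) = 1533939 subsets S of size 5, where X_S = 1 if the K_5 on S is monochromatic.
For a fixed S, the K_5 on S has C(5, 2) = 10 edges. P[all 10 edges red] = (1/2)^10, and likewise for blue, so P[monochromatic] = 2·(1/2)^10 = 2^{1 − 10} = 1/512.
Summing: E[X] = C(47, 5) · 2^{1 − 10} = 1533939 · 1/512 = 1533939/512.
Numerically: E[X] ≈ 2995.97461.

E[X] = C(47,5)·2^(1−C(5,2)) = 1533939/512 ≈ 2995.97461.


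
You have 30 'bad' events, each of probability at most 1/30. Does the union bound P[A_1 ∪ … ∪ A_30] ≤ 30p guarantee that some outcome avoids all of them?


Union bound: P[∪_{i=1}^{30} A_i] ≤ Σ_i P[A_i] ≤ 30·p = 30·(1/30) = 1.
Numerically: 1 ≈ 1.0000000.
Is 1 < 1? NO.
Since the bound 1 is ≥ 1, the union bound is uninformative here; it does NOT by itself certify existence.

30·p = 1 ≈ 1.0000000; existence NOT certified by the union bound.


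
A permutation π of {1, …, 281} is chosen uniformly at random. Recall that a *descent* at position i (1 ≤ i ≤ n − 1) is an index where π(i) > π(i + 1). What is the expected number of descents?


Write X = Σ X_I over i = 1, …, 280, with X_I the indicator of one descent.
There are 280 indicators.
For each fixed i, the pair (π(i), π(i+1)) is a uniformly random ordered pair of distinct values from {1, …, 281}; by symmetry P[π(i) > π(i+1)] = 1/2.
By linearity: E[X] = 280 · (1/2) = (281 − 1) · (1/2) = 140 ≈ 140.00000.

E[X] = 140 = 140.00000.


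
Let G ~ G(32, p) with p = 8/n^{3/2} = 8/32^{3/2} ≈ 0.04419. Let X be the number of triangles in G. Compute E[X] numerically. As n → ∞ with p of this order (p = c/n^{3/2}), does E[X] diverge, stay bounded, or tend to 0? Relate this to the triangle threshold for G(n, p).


Number of potential triangles: C(32, 3) = 4960.
Each occurs with probability p³ ≈ (0.04419)³ ≈ 8.631675e-05.
By linearity: E[X] = C(32, 3)·p³ ≈ 4960 · 8.631675e-05 ≈ 0.4281.
Since α = 3/2 > 1, p = c/n^{3/2} = o(1/n) is below the triangle threshold p ~ 1/n. Asymptotically E[X] ~ (c³/6)·n^{3(1−α)} = (8³/6)·n^{-1.5} → 0, so by Markov's inequality G has no triangles w.h.p.

E[X] ≈ 0.4281; in regime p = Θ(1/n^{3/2}) E[X] tends to 0 (below the triangle threshold p ~ 1/n).


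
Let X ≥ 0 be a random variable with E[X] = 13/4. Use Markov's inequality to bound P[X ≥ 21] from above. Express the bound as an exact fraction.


μ = E[X] = 13/4, a = 21.
Markov: P[X ≥ 21] ≤ μ/a = (13/4)/21 = 13/84.
Numerically: ≈ 0.1548.
(Since a = 21 > μ = 3.2500, the bound 13/84 is < 1 and informative.)

P[X ≥ 21] ≤ 13/84 ≈ 0.1548.


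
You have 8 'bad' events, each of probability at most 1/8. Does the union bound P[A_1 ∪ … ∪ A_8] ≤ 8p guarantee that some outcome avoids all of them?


Union bound: P[∪_{i=1}^{8} A_i] ≤ Σ_i P[A_i] ≤ 8·p = 8·(1/8) = 1.
Numerically: 1 ≈ 1.0000.
Is 1 < 1? NO.
Since the bound 1 is ≥ 1, the union bound is uninformative here; it does NOT by itself certify existence.

8·p = 1 ≈ 1.0000; existence NOT certified by the union bound.


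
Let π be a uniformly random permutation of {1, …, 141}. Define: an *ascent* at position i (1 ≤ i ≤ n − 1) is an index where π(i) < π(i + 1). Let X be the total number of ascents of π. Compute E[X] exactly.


Write X = Σ X_I over i = 1, …, 140, with X_I the indicator of one ascent.
There are 140 indicators.
For each fixed i, the pair (π(i), π(i+1)) is a uniformly random ordered pair of distinct values from {1, …, 141}; by symmetry P[π(i) < π(i+1)] = 1/2.
By linearity: E[X] = 140 · (1/2) = (141 − 1) · (1/2) = 70 ≈ 70.00000.

E[X] = 70 = 70.00000.


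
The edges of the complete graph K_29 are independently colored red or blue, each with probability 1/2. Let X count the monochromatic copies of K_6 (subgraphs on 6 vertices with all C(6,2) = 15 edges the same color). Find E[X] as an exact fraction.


Let X = Σ_S X_S over the C(29, 6) = 475020 subsets S of size 6, where X_S = 1 if the K_6 on S is monochromatic.
For a fixed S, the K_6 on S has C(6, 2) = 15 edges. P[all 15 edges red] = (1/2)^15, and likewise for blue, so P[monochromatic] = 2·(1/2)^15 = 2^{1 − 15} = 1/16384.
By linearity: E[X] = C(29, 6) · 2^{1 − 15} = 475020 · 1/16384 = 118755/4096.
Numerically: E[X] ≈ 28.9929.

E[X] = C(29,6)·2^(1−C(6,2)) = 118755/4096 ≈ 28.9929.


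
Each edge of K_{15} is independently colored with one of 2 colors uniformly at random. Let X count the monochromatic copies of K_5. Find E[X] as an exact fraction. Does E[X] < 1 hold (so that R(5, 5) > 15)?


E[X] = C(15, 5) · 2^{1 − 10} = 3003 · 2^{−9} = 3003/512.
As a reduced fraction: E[X] = 3003/512 ≈ 5.8652.
Is E[X] < 1? NO.
Since E[X] ≥ 1, the first-moment bound is inconclusive at n = 15; it does NOT by itself certify R(5, 5) > 15.

E[X] = 3003/512 ≈ 5.8652; E[X] ≥ 1; first-moment method inconclusive here.


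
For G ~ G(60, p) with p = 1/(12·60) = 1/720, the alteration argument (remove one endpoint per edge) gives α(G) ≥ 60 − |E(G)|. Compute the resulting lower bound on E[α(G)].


E[|E(G)|] = C(60, 2)·p = 1770 · (1/720) = 59/24.
E[α(G)] ≥ n − E[|E(G)|] = 60 − 59/24 = 1381/24.
Numerically: ≈ 57.542.
(This is only a lower bound; the true E[α(G)] may be larger.)

E[α(G)] ≥ 1381/24 ≈ 57.542.


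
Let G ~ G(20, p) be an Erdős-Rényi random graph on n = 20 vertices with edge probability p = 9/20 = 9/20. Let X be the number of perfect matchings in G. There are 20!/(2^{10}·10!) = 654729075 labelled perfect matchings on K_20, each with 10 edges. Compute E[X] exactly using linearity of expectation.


K_20 has 20!/(2^{10}·10!) = 654729075 labelled perfect matchings.
For each such perfect matching H, let X_H = 1 if all 10 edges of H are present in G. Then P[X_H = 1] = p^{10} = (9/20)^{10} = 3486784401/10240000000000.
By linearity of expectation: E[X] = Σ_H E[X_H] = 654729075 · p^{10} = 654729075 · 3486784401/10240000000000 = 91315965023646363/409600000000.
Numerically: E[X] ≈ 222939.

E[X] = 654729075 · (9/20)^{10} = 91315965023646363/409600000000 ≈ 222939.


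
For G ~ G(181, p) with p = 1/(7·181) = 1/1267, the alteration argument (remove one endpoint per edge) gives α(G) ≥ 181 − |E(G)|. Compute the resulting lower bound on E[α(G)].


E[|E(G)|] = C(181, 2)·p = 16290 · (1/1267) = 90/7.
E[α(G)] ≥ n − E[|E(G)|] = 181 − 90/7 = 1177/7.
Numerically: ≈ 168.1429.
(This is only a lower bound; the true E[α(G)] may be larger.)

E[α(G)] ≥ 1177/7 ≈ 168.1429.


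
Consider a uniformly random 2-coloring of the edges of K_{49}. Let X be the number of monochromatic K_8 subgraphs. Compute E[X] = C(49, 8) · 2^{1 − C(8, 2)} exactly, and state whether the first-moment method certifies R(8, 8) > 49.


E[X] = C(49, 8) · 2^{1 − 28} = 450978066 · 2^{−27} = 450978066/134217728.
As a reduced fraction: E[X] = 225489033/67108864 ≈ 3.360.
Is E[X] < 1? NO.
Since E[X] ≥ 1, the first-moment bound is inconclusive at n = 49; it does NOT by itself certify R(8, 8) > 49.

E[X] = 225489033/67108864 ≈ 3.360; E[X] ≥ 1; first-moment method inconclusive here.


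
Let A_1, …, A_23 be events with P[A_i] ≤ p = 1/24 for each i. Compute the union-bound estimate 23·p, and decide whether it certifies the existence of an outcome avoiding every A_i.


Union bound: P[∪_{i=1}^{23} A_i] ≤ Σ_i P[A_i] ≤ 23·p = 23·(1/24) = 23/24.
Numerically: 23/24 ≈ 0.958333.
Is 23/24 < 1? YES.
Since P[∪ A_i] ≤ 23/24 < 1, the complement has P[∩ A_i^c] ≥ 1 − 23/24 = 1/24 > 0, so some outcome avoids every A_i.

23·p = 23/24 ≈ 0.958333; existence CERTIFIED by the union bound.


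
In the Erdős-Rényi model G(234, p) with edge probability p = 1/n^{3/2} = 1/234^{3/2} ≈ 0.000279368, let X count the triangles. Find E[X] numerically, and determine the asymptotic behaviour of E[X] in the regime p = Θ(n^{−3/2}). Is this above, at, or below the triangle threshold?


Number of potential triangles: C(234, 3) = 2108184.
Each occurs with probability p³ ≈ (0.000279368)³ ≈ 2.18036219e-11.
By linearity: E[X] = C(234, 3)·p³ ≈ 2108184 · 2.18036219e-11 ≈ 0.000046.
Since α = 3/2 > 1, p = c/n^{3/2} = o(1/n) is below the triangle threshold p ~ 1/n. Asymptotically E[X] ~ (c³/6)·n^{3(1−α)} = (1³/6)·n^{-1.5} → 0, so by Markov's inequality G has no triangles w.h.p.

E[X] ≈ 0.000046; in regime p = Θ(1/n^{3/2}) E[X] tends to 0 (below the triangle threshold p ~ 1/n).


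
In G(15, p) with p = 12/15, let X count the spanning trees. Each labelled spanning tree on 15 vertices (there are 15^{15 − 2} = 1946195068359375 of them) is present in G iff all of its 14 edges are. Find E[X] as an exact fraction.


K_15 has 15^{15 − 2} = 1946195068359375 labelled spanning trees.
For each such spanning tree H, let X_H = 1 if all 14 edges of H are present in G. Then P[X_H = 1] = p^{14} = (4/5)^{14} = 268435456/6103515625.
Summing the indicators: E[X] = Σ_H E[X_H] = 1946195068359375 · p^{14} = 1946195068359375 · 268435456/6103515625 = 427972821516288/5.
Numerically: E[X] ≈ 8.559e+13.

E[X] = 1946195068359375 · (4/5)^{14} = 427972821516288/5 ≈ 8.559e+13.


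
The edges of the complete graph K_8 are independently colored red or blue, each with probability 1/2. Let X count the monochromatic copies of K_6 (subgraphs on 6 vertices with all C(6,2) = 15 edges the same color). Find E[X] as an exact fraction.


Let X = Σ_S X_S over the C(8, 6) = 28 subsets S of size 6, where X_S = 1 if the K_6 on S is monochromatic.
For a fixed S, the K_6 on S has C(6, 2) = 15 edges. P[all 15 edges red] = (1/2)^15, and likewise for blue, so P[monochromatic] = 2·(1/2)^15 = 2^{1 − 15} = 1/16384.
By linearity of expectation: E[X] = C(8, 6) · 2^{1 − 15} = 28 · 1/16384 = 7/4096.
Numerically: E[X] ≈ 0.0017.

E[X] = C(8,6)·2^(1−C(6,2)) = 7/4096 ≈ 0.0017.


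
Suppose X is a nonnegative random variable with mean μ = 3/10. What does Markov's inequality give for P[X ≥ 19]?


μ = E[X] = 3/10, a = 19.
Markov: P[X ≥ 19] ≤ μ/a = (3/10)/19 = 3/190.
Numerically: ≈ 0.015789.
(Since a = 19 > μ = 0.300000, the bound 3/190 is < 1 and informative.)

P[X ≥ 19] ≤ 3/190 ≈ 0.015789.


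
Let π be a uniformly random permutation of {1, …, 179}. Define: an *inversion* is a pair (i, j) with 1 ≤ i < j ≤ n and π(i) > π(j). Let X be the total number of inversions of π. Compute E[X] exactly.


Write X = Σ X_I over the C(179, 2) = 15931 pairs i < j, with X_I the indicator of one inversion.
There are 15931 indicators.
For each fixed pair i < j, the values π(i) and π(j) are two distinct elements of {1, …, 179} in uniformly random order; by symmetry P[π(i) > π(j)] = 1/2.
By linearity: E[X] = 15931 · (1/2) = C(179, 2) · (1/2) = 15931/2 = 15931/2 ≈ 7965.5000.

E[X] = 15931/2 = 7965.5000.
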